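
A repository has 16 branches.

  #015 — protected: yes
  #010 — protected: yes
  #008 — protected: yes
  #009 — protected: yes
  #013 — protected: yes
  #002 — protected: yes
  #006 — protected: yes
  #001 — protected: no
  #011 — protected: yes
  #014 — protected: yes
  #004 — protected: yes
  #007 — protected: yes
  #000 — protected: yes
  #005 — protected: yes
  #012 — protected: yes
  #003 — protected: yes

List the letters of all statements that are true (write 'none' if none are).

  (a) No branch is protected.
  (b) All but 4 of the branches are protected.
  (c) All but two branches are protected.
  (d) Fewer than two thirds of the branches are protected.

|A| = 16, |A ∩ B| = 15, |A ∖ B| = 1.
(a) A ∩ B = ∅ (|A ∩ B| = 0): fails.
(b) |A ∖ B| = 4: fails.
(c) |A ∖ B| = 2: fails.
(d) |A ∩ B| / |A| < 2/3: fails.

none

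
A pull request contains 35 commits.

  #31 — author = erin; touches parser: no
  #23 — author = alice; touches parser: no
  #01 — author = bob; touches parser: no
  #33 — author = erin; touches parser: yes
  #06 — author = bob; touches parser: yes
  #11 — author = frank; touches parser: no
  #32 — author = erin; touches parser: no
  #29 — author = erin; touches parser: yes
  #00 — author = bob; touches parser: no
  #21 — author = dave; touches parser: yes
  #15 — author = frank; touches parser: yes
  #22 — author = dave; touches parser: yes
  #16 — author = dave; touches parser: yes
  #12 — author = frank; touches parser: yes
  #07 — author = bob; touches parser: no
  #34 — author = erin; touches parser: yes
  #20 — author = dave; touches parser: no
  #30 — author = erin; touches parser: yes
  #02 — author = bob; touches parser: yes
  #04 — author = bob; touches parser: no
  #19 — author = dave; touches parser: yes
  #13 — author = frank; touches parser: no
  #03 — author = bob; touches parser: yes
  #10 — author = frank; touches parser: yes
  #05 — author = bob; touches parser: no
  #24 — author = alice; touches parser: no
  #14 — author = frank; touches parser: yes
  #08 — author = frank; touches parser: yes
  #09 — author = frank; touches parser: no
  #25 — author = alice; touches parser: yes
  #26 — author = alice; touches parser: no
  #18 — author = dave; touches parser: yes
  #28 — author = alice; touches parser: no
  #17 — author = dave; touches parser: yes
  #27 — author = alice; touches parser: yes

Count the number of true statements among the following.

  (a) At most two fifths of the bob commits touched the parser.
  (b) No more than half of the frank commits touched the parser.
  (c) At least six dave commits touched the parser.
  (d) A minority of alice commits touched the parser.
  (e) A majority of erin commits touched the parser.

(a) bob: |A| = 8, |A ∩ B| = 3; needs |A ∩ B| / |A| ≤ 2/5 — true.
(b) frank: |A| = 8, |A ∩ B| = 5; needs |A ∩ B| ≤ |A ∖ B| — false.
(c) dave: |A| = 7, |A ∩ B| = 6; needs |A ∩ B| ≥ 6 — true.
(d) alice: |A| = 6, |A ∩ B| = 2; needs |A ∩ B| < |A ∖ B| — true.
(e) erin: |A| = 6, |A ∩ B| = 4; needs |A ∩ B| > |A ∖ B| — true.

4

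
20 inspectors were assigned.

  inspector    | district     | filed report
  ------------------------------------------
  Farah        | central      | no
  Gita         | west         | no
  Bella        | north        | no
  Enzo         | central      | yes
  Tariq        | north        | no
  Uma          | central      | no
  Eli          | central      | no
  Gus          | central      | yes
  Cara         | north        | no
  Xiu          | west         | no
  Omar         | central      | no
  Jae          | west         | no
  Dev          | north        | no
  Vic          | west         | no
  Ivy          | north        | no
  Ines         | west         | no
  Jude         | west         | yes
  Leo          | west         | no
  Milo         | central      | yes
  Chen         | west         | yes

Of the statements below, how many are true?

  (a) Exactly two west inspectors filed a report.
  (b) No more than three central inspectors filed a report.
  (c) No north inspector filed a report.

(a) west: |A| = 8, |A ∩ B| = 2; needs |A ∩ B| = 2 — true.
(b) central: |A| = 7, |A ∩ B| = 3; needs |A ∩ B| ≤ 3 — true.
(c) north: |A| = 5, |A ∩ B| = 0; needs A ∩ B = ∅ (|A ∩ B| = 0) — true.

3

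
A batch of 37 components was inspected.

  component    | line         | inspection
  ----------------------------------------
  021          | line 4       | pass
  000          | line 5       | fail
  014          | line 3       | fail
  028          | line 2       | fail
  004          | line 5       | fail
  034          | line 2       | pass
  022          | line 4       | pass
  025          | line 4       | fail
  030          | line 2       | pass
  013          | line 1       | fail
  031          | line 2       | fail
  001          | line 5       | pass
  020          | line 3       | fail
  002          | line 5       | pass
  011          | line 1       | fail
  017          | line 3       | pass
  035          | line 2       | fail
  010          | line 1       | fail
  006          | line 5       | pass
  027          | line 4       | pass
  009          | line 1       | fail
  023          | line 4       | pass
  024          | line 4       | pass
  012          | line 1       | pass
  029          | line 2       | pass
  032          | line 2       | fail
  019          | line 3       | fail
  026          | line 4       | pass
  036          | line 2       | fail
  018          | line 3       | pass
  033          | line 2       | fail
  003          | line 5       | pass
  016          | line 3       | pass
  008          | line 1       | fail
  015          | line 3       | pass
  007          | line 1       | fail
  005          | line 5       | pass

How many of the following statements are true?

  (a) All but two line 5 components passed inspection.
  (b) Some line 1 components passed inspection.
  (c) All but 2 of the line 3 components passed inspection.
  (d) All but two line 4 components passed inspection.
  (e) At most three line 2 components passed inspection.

3

(a) line 5: |A| = 7, |A ∩ B| = 5; needs |A ∖ B| = 2 — true.
(b) line 1: |A| = 7, |A ∩ B| = 1; needs A ∩ B ≠ ∅ (|A ∩ B| ≥ 1) — true.
(c) line 3: |A| = 7, |A ∩ B| = 4; needs |A ∖ B| = 2 — false.
(d) line 4: |A| = 7, |A ∩ B| = 6; needs |A ∖ B| = 2 — false.
(e) line 2: |A| = 9, |A ∩ B| = 3; needs |A ∩ B| ≤ 3 — true.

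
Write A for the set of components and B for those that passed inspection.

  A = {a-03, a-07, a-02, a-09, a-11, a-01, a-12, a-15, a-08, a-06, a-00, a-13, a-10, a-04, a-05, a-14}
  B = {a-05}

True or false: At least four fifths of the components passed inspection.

False

Truth condition: |A ∩ B| / |A| ≥ 4/5.
|A| = 16, |A ∩ B| = 1, |A ∖ B| = 15.
|A ∩ B|/|A| = 1/16, so the statement is false.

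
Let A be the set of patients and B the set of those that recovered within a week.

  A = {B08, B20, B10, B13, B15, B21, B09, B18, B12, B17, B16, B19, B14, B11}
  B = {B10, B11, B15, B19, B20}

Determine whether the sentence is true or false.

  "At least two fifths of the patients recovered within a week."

False

The determiner here denotes the relation: |A ∩ B| / |A| ≥ 2/5.
A (the restrictor) = {B08, B20, B10, B13, B15, B21, B09, B18, B12, B17, B16, B19, B14, B11}, |A| = 14.
A ∩ B = {B20, B10, B15, B19, B11}, so |A ∩ B| = 5.
A ∖ B = {B08, B13, B21, B09, B18, B12, B17, B16, B14}, so |A ∖ B| = 9.
|A ∩ B|/|A| = 5/14, so the statement is false.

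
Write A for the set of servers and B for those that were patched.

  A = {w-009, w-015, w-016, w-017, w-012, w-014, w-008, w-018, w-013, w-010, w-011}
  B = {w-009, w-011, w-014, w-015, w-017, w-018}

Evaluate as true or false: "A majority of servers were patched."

True

'A majority of servers were patched' holds iff |A ∩ B| > |A ∖ B|.
A (the restrictor) = {w-009, w-015, w-016, w-017, w-012, w-014, w-008, w-018, w-013, w-010, w-011}, |A| = 11.
A ∩ B = {w-009, w-015, w-017, w-014, w-018, w-011}, so |A ∩ B| = 6.
A ∖ B = {w-016, w-012, w-008, w-013, w-010}, so |A ∖ B| = 5.
6 > 5, so the statement is true.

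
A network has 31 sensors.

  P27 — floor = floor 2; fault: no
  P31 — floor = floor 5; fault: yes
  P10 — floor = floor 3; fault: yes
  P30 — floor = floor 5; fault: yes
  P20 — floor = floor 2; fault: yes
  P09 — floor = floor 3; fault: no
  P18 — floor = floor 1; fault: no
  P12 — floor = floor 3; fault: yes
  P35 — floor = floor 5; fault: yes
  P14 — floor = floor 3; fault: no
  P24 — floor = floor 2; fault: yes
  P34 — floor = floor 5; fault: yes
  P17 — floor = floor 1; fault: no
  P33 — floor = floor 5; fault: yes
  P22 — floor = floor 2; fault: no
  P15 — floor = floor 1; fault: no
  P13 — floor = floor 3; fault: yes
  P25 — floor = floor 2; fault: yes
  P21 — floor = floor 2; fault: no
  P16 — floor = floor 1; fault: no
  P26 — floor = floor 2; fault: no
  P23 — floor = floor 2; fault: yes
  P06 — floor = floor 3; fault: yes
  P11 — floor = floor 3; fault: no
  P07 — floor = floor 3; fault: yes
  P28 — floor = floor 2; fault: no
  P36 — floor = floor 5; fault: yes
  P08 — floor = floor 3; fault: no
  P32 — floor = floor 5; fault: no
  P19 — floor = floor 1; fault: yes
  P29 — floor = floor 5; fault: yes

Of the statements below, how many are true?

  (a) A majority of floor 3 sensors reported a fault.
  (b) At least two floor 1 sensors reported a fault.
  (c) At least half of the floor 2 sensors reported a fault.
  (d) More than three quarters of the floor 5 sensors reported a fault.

2

(a) floor 3: |A| = 9, |A ∩ B| = 5; needs |A ∩ B| > |A ∖ B| — true.
(b) floor 1: |A| = 5, |A ∩ B| = 1; needs |A ∩ B| ≥ 2 — false.
(c) floor 2: |A| = 9, |A ∩ B| = 4; needs |A ∩ B| ≥ |A ∖ B| — false.
(d) floor 5: |A| = 8, |A ∩ B| = 7; needs |A ∩ B| / |A| > 3/4 — true.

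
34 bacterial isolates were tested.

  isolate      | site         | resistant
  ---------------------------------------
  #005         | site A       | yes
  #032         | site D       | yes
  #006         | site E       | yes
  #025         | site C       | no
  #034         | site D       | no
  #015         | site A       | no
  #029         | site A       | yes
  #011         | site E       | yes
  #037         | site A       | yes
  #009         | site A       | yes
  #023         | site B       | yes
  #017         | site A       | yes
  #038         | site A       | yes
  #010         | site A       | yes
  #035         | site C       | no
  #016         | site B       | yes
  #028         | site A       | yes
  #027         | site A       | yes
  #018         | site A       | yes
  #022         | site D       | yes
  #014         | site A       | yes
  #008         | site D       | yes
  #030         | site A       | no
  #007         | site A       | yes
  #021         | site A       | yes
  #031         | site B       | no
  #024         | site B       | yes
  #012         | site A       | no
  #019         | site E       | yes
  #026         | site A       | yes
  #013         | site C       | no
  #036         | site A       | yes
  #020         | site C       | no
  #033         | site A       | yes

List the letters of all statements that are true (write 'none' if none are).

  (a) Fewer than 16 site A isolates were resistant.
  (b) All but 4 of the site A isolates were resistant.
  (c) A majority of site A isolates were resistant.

(c)

|A| = 19, |A ∩ B| = 16, |A ∖ B| = 3.
(a) |A ∩ B| < 16: fails.
(b) |A ∖ B| = 4: fails.
(c) |A ∩ B| > |A ∖ B|: holds.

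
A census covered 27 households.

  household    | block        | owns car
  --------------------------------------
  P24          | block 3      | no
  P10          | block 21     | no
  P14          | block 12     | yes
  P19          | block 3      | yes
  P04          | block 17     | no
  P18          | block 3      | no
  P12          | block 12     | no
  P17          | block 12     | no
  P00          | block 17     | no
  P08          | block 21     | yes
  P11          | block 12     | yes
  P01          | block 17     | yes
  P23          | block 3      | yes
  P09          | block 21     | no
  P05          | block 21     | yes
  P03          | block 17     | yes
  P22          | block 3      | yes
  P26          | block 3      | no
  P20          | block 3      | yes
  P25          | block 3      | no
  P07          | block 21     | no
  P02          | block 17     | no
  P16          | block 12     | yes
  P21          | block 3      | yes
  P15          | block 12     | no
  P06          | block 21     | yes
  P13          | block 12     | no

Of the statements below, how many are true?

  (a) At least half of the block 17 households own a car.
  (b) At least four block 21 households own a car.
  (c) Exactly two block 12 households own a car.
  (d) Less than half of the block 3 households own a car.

0

(a) block 17: |A| = 5, |A ∩ B| = 2; needs |A ∩ B| ≥ |A ∖ B| — false.
(b) block 21: |A| = 6, |A ∩ B| = 3; needs |A ∩ B| ≥ 4 — false.
(c) block 12: |A| = 7, |A ∩ B| = 3; needs |A ∩ B| = 2 — false.
(d) block 3: |A| = 9, |A ∩ B| = 5; needs |A ∩ B| < |A ∖ B| — false.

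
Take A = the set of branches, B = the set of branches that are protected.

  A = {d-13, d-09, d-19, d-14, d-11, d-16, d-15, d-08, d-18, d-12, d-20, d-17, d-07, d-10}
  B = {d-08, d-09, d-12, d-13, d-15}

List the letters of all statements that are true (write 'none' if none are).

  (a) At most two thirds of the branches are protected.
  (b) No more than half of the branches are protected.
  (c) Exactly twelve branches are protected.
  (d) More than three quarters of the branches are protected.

(a), (b)

|A| = 14, |A ∩ B| = 5, |A ∖ B| = 9.
(a) |A ∩ B| / |A| ≤ 2/3: holds.
(b) |A ∩ B| ≤ |A ∖ B|: holds.
(c) |A ∩ B| = 12: fails.
(d) |A ∩ B| / |A| > 3/4: fails.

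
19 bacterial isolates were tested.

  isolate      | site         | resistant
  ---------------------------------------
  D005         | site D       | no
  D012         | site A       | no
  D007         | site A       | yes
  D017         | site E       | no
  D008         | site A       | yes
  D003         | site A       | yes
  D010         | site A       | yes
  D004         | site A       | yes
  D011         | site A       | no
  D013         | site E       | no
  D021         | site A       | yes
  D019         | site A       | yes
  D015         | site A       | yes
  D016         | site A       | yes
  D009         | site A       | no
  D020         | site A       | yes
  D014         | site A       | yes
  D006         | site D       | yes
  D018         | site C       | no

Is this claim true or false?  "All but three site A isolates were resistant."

'All but three site A isolates were resistant' holds iff |A ∖ B| = 3.
A (the restrictor) = {D012, D007, D008, D003, D010, D004, D011, D021, D019, D015, D016, D009, D020, D014}, |A| = 14.
A ∖ B = {D012, D011, D009}, so |A ∖ B| = 3.
|A ∖ B| = 3, so the statement is true.

True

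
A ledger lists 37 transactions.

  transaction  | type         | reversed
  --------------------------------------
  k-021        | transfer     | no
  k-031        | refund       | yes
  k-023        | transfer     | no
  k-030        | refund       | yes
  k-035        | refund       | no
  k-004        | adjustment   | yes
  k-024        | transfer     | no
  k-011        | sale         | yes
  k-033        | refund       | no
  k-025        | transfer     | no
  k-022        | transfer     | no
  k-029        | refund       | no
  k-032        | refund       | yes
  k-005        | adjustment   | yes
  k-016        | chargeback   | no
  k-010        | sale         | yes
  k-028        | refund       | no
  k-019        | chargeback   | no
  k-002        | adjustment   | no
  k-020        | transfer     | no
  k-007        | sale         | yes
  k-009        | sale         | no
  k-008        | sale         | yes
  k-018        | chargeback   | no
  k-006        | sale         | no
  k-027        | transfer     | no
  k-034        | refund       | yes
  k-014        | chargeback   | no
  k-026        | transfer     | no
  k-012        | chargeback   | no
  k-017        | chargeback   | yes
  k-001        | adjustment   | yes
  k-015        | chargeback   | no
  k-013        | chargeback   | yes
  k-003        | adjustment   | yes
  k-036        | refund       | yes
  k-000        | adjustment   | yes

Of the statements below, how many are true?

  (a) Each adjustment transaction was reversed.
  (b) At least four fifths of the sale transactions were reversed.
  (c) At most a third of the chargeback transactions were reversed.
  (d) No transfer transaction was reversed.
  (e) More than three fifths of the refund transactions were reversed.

(a) adjustment: |A| = 6, |A ∩ B| = 5; needs A ⊆ B, i.e. every element of A is in B (|A ∖ B| = 0) — false.
(b) sale: |A| = 6, |A ∩ B| = 4; needs |A ∩ B| / |A| ≥ 4/5 — false.
(c) chargeback: |A| = 8, |A ∩ B| = 2; needs |A ∩ B| / |A| ≤ 1/3 — true.
(d) transfer: |A| = 8, |A ∩ B| = 0; needs A ∩ B = ∅ (|A ∩ B| = 0) — true.
(e) refund: |A| = 9, |A ∩ B| = 5; needs |A ∩ B| / |A| > 3/5 — false.

2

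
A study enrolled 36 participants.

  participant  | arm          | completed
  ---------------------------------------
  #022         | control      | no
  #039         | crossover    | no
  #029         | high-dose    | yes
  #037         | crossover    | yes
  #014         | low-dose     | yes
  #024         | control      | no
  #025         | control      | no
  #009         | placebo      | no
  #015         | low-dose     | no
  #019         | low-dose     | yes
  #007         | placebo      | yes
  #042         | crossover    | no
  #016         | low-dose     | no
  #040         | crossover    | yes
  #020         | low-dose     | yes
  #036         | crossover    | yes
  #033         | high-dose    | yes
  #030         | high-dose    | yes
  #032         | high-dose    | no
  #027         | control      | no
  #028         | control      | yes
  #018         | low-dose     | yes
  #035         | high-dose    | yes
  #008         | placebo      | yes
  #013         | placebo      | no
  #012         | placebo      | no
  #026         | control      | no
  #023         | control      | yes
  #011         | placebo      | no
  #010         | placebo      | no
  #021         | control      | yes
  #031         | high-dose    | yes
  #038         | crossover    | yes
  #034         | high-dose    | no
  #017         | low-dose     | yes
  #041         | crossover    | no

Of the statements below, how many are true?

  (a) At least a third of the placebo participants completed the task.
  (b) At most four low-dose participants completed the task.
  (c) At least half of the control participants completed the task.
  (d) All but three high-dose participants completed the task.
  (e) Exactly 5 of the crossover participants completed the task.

0

(a) placebo: |A| = 7, |A ∩ B| = 2; needs |A ∩ B| / |A| ≥ 1/3 — false.
(b) low-dose: |A| = 7, |A ∩ B| = 5; needs |A ∩ B| ≤ 4 — false.
(c) control: |A| = 8, |A ∩ B| = 3; needs |A ∩ B| ≥ |A ∖ B| — false.
(d) high-dose: |A| = 7, |A ∩ B| = 5; needs |A ∖ B| = 3 — false.
(e) crossover: |A| = 7, |A ∩ B| = 4; needs |A ∩ B| = 5 — false.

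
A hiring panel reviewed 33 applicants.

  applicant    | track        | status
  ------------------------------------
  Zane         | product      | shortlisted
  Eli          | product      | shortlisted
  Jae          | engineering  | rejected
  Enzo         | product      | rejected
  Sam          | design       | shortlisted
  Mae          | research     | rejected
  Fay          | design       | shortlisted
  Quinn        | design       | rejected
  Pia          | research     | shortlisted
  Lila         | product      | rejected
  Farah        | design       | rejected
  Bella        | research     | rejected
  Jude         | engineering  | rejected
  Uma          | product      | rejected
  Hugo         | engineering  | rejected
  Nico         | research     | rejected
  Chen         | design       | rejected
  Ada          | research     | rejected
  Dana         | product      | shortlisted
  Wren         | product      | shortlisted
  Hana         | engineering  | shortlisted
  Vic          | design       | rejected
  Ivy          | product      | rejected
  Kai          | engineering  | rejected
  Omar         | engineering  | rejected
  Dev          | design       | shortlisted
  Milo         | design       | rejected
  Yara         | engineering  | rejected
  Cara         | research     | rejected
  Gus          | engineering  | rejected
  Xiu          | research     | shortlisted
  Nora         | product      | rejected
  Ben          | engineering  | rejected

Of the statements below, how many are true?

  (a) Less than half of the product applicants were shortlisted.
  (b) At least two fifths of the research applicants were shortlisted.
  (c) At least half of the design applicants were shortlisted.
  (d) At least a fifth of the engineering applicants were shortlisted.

(a) product: |A| = 9, |A ∩ B| = 4; needs |A ∩ B| < |A ∖ B| — true.
(b) research: |A| = 7, |A ∩ B| = 2; needs |A ∩ B| / |A| ≥ 2/5 — false.
(c) design: |A| = 8, |A ∩ B| = 3; needs |A ∩ B| ≥ |A ∖ B| — false.
(d) engineering: |A| = 9, |A ∩ B| = 1; needs |A ∩ B| / |A| ≥ 1/5 — false.

1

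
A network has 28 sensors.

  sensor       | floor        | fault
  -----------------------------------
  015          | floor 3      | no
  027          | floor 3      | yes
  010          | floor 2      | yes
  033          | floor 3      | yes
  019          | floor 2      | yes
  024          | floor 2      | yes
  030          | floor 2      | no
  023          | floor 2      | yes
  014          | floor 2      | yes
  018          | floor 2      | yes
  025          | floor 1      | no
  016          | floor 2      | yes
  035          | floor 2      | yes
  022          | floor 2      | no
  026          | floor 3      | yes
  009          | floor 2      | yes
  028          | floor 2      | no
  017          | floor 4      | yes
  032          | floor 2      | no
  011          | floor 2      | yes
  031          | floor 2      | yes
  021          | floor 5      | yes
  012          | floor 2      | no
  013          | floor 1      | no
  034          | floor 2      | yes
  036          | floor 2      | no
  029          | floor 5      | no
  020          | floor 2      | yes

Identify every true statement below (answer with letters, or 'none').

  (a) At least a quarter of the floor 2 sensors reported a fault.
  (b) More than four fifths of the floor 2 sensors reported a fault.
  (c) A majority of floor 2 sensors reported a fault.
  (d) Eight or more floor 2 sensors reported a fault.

|A| = 19, |A ∩ B| = 13, |A ∖ B| = 6.
(a) |A ∩ B| / |A| ≥ 1/4: holds.
(b) |A ∩ B| / |A| > 4/5: fails.
(c) |A ∩ B| > |A ∖ B|: holds.
(d) |A ∩ B| ≥ 8: holds.

(a), (c), (d)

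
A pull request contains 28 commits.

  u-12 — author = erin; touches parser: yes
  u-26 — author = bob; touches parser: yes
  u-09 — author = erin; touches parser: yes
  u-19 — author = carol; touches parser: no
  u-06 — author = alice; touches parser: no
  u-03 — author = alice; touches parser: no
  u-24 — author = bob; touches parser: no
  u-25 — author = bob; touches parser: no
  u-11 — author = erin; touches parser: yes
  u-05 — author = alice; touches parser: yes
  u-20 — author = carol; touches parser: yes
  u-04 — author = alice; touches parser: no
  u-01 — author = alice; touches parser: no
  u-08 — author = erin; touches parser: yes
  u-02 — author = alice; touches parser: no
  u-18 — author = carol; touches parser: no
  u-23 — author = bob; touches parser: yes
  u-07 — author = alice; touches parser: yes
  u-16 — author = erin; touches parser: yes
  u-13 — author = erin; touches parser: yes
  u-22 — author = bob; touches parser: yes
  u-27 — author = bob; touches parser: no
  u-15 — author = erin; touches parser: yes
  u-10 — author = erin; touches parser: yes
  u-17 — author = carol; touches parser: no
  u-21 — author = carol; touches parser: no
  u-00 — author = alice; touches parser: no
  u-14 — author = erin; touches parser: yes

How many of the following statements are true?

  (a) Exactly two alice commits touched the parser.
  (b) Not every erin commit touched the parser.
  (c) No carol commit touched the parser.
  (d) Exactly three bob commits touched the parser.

(a) alice: |A| = 8, |A ∩ B| = 2; needs |A ∩ B| = 2 — true.
(b) erin: |A| = 9, |A ∩ B| = 9; needs A ⊄ B (|A ∖ B| ≥ 1) — false.
(c) carol: |A| = 5, |A ∩ B| = 1; needs A ∩ B = ∅ (|A ∩ B| = 0) — false.
(d) bob: |A| = 6, |A ∩ B| = 3; needs |A ∩ B| = 3 — true.

2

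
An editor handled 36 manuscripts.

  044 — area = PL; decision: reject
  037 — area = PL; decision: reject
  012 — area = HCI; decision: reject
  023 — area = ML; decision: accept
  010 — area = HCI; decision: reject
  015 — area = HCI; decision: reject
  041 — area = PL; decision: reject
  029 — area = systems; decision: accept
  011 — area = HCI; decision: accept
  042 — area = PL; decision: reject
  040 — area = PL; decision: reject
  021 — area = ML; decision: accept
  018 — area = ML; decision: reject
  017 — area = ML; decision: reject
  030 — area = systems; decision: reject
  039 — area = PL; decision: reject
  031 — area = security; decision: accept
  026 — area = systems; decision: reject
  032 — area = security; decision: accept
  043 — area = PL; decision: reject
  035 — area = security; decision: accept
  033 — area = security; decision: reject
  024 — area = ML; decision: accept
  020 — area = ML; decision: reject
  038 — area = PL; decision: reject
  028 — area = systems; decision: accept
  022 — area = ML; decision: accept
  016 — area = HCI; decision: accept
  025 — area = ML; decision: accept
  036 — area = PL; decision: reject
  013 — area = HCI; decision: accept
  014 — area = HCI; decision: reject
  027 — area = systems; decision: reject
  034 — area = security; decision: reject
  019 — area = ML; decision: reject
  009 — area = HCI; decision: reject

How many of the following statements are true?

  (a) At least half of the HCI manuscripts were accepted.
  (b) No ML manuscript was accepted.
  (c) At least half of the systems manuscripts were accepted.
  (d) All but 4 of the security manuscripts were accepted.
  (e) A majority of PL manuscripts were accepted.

(a) HCI: |A| = 8, |A ∩ B| = 3; needs |A ∩ B| ≥ |A ∖ B| — false.
(b) ML: |A| = 9, |A ∩ B| = 5; needs A ∩ B = ∅ (|A ∩ B| = 0) — false.
(c) systems: |A| = 5, |A ∩ B| = 2; needs |A ∩ B| ≥ |A ∖ B| — false.
(d) security: |A| = 5, |A ∩ B| = 3; needs |A ∖ B| = 4 — false.
(e) PL: |A| = 9, |A ∩ B| = 0; needs |A ∩ B| > |A ∖ B| — false.

0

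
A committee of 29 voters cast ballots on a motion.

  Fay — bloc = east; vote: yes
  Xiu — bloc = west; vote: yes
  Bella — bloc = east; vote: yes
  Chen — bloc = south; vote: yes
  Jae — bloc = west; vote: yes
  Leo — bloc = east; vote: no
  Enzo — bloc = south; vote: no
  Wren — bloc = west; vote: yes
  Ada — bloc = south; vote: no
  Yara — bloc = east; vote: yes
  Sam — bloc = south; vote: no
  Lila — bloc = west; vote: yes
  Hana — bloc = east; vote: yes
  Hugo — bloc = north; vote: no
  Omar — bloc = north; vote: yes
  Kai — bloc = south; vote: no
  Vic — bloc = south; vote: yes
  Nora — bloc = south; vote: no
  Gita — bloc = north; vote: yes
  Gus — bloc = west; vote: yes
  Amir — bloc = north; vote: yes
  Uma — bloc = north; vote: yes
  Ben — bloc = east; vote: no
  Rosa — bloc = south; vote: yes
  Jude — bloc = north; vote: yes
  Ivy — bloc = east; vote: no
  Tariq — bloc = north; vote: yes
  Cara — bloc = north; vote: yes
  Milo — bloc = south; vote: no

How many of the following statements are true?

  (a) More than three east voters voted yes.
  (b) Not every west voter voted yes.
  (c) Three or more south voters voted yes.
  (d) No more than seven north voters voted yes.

(a) east: |A| = 7, |A ∩ B| = 4; needs |A ∩ B| > 3 — true.
(b) west: |A| = 5, |A ∩ B| = 5; needs A ⊄ B (|A ∖ B| ≥ 1) — false.
(c) south: |A| = 9, |A ∩ B| = 3; needs |A ∩ B| ≥ 3 — true.
(d) north: |A| = 8, |A ∩ B| = 7; needs |A ∩ B| ≤ 7 — true.

3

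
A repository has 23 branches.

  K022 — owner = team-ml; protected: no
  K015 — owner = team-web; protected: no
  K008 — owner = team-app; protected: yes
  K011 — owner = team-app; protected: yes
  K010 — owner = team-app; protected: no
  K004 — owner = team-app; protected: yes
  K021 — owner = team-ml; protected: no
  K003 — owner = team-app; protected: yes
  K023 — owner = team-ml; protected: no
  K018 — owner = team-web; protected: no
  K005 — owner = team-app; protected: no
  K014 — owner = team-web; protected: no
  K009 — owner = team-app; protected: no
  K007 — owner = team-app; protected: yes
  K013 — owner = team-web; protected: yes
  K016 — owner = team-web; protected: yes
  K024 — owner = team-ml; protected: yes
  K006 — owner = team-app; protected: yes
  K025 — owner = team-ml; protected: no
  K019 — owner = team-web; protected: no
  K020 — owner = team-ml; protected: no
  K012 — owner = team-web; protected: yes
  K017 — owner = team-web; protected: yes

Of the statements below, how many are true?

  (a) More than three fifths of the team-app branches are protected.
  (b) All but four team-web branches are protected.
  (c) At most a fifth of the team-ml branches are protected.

3

(a) team-app: |A| = 9, |A ∩ B| = 6; needs |A ∩ B| / |A| > 3/5 — true.
(b) team-web: |A| = 8, |A ∩ B| = 4; needs |A ∖ B| = 4 — true.
(c) team-ml: |A| = 6, |A ∩ B| = 1; needs |A ∩ B| / |A| ≤ 1/5 — true.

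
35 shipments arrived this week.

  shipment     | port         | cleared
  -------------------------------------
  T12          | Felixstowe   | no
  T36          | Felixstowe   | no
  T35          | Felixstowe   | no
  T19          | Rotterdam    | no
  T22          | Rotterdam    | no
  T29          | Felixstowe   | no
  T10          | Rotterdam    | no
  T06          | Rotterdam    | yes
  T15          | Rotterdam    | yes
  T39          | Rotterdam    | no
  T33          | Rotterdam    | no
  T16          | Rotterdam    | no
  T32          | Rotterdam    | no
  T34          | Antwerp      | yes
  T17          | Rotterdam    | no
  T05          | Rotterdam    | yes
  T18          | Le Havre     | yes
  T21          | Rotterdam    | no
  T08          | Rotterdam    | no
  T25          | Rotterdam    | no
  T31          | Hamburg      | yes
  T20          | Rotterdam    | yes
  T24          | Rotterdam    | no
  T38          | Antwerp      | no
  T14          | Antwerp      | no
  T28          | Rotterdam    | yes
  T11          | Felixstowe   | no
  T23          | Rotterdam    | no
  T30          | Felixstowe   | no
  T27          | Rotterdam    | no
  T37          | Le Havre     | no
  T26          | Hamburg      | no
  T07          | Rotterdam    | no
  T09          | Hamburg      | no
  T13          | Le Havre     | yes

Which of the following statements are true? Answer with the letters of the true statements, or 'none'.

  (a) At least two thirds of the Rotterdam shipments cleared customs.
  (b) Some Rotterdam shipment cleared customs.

(b)

|A| = 20, |A ∩ B| = 5, |A ∖ B| = 15.
(a) |A ∩ B| / |A| ≥ 2/3: fails.
(b) A ∩ B ≠ ∅ (|A ∩ B| ≥ 1): holds.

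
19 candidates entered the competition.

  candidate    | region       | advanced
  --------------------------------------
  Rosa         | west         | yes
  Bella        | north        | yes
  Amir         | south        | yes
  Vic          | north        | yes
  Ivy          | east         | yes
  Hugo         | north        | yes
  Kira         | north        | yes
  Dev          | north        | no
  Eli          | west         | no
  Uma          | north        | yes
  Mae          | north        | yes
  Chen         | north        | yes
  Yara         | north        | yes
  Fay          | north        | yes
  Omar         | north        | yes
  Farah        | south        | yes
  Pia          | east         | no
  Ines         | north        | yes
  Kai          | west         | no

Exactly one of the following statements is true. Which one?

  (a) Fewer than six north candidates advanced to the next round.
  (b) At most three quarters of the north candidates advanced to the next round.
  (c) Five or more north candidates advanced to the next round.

|A| = 12, |A ∩ B| = 11, |A ∖ B| = 1.
(a) requires |A ∩ B| < 6: false.
(b) requires |A ∩ B| / |A| ≤ 3/4: false.
(c) requires |A ∩ B| ≥ 5: true.

(c)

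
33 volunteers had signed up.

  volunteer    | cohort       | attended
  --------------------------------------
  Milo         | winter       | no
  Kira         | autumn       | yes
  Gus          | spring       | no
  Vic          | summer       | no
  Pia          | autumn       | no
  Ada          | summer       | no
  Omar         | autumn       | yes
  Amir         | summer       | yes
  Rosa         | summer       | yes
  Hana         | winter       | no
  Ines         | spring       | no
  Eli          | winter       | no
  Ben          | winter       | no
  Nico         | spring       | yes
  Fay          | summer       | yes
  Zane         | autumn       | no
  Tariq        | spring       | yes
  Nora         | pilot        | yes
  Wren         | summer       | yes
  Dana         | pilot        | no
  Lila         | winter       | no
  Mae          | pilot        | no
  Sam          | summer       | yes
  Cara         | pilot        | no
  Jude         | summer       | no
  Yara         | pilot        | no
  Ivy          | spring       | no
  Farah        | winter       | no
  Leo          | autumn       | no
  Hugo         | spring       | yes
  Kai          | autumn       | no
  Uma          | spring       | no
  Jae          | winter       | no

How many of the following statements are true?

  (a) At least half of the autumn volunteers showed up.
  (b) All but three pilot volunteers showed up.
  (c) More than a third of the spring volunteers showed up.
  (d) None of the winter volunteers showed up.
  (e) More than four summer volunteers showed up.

(a) autumn: |A| = 6, |A ∩ B| = 2; needs |A ∩ B| ≥ |A ∖ B| — false.
(b) pilot: |A| = 5, |A ∩ B| = 1; needs |A ∖ B| = 3 — false.
(c) spring: |A| = 7, |A ∩ B| = 3; needs |A ∩ B| / |A| > 1/3 — true.
(d) winter: |A| = 7, |A ∩ B| = 0; needs A ∩ B = ∅ (|A ∩ B| = 0) — true.
(e) summer: |A| = 8, |A ∩ B| = 5; needs |A ∩ B| > 4 — true.

3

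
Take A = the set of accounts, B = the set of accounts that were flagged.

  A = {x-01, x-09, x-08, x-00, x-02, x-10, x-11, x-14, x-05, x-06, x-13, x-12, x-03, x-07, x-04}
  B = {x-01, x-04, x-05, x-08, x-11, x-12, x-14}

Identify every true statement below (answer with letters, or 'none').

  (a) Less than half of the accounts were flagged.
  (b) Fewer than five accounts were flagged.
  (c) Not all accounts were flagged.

|A| = 15, |A ∩ B| = 7, |A ∖ B| = 8.
(a) |A ∩ B| < |A ∖ B|: holds.
(b) |A ∩ B| < 5: fails.
(c) A ⊄ B (|A ∖ B| ≥ 1): holds.

(a), (c)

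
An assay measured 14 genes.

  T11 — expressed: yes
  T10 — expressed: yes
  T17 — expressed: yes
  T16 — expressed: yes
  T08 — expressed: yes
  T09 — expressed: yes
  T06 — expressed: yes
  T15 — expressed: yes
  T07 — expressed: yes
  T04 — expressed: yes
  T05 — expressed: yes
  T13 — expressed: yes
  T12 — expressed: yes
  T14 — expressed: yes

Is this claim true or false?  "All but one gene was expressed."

False

'All but one gene was expressed' holds iff |A ∖ B| = 1.
A (the restrictor) = {T11, T10, T17, T16, T08, T09, T06, T15, T07, T04, T05, T13, T12, T14}, |A| = 14.
A ∖ B = {}, so |A ∖ B| = 0.
|A ∖ B| = 0, so the statement is false.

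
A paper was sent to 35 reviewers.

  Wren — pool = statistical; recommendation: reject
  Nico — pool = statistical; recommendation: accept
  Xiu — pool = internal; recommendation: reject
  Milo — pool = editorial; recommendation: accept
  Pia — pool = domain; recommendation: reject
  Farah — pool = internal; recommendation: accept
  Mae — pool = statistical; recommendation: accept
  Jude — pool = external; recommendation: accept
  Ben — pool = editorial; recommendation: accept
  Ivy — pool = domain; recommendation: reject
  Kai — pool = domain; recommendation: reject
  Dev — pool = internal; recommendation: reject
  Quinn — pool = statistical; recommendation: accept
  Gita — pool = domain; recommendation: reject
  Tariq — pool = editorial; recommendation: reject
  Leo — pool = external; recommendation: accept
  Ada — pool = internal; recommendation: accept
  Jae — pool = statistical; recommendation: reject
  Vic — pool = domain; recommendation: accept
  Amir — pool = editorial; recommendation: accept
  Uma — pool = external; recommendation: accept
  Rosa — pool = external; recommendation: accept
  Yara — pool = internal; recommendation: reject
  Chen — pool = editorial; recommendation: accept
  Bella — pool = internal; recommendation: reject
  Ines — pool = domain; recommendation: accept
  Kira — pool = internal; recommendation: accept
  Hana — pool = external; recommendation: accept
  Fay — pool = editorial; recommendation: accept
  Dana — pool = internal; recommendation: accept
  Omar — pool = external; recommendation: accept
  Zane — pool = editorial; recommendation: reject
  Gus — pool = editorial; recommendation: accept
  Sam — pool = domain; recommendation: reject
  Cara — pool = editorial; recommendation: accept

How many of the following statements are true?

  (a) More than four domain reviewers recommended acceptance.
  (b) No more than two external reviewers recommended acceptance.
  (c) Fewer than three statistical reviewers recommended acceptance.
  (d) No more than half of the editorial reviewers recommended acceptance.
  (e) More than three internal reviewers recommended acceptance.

1

(a) domain: |A| = 7, |A ∩ B| = 2; needs |A ∩ B| > 4 — false.
(b) external: |A| = 6, |A ∩ B| = 6; needs |A ∩ B| ≤ 2 — false.
(c) statistical: |A| = 5, |A ∩ B| = 3; needs |A ∩ B| < 3 — false.
(d) editorial: |A| = 9, |A ∩ B| = 7; needs |A ∩ B| ≤ |A ∖ B| — false.
(e) internal: |A| = 8, |A ∩ B| = 4; needs |A ∩ B| > 3 — true.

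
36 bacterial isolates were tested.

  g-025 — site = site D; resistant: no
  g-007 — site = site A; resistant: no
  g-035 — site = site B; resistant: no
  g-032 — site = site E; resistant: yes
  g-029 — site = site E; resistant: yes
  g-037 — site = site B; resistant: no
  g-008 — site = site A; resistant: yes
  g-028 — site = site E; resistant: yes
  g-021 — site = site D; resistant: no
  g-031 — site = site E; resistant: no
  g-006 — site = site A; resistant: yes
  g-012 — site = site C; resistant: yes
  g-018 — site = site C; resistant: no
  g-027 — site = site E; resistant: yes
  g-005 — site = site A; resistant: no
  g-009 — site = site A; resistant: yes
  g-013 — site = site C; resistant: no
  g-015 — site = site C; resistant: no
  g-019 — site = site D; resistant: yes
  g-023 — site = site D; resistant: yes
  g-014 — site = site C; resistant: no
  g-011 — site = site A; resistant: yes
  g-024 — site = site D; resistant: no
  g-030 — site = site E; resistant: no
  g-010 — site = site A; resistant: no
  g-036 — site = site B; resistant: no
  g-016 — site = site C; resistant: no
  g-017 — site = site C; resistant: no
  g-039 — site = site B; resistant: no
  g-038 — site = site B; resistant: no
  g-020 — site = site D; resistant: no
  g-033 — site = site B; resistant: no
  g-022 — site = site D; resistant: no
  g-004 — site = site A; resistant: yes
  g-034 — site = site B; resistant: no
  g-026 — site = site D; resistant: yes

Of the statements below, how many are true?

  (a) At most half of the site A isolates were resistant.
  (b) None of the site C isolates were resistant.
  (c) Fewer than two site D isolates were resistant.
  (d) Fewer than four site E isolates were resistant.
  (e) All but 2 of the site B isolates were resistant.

0

(a) site A: |A| = 8, |A ∩ B| = 5; needs |A ∩ B| ≤ |A ∖ B| — false.
(b) site C: |A| = 7, |A ∩ B| = 1; needs A ∩ B = ∅ (|A ∩ B| = 0) — false.
(c) site D: |A| = 8, |A ∩ B| = 3; needs |A ∩ B| < 2 — false.
(d) site E: |A| = 6, |A ∩ B| = 4; needs |A ∩ B| < 4 — false.
(e) site B: |A| = 7, |A ∩ B| = 0; needs |A ∖ B| = 2 — false.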